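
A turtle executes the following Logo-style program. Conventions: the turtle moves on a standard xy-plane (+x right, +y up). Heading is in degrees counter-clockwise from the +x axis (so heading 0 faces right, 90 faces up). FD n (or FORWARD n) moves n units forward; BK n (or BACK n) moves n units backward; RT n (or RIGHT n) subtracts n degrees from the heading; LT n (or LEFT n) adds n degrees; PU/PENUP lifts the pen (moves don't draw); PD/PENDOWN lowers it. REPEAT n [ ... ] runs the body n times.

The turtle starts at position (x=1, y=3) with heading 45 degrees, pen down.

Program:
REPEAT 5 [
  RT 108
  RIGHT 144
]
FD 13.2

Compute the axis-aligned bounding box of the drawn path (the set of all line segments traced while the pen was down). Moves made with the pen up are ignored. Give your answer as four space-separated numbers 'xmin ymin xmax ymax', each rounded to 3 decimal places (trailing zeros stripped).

Answer: -8.334 -6.334 1 3

Derivation:
Executing turtle program step by step:
Start: pos=(1,3), heading=45, pen down
REPEAT 5 [
  -- iteration 1/5 --
  RT 108: heading 45 -> 297
  RT 144: heading 297 -> 153
  -- iteration 2/5 --
  RT 108: heading 153 -> 45
  RT 144: heading 45 -> 261
  -- iteration 3/5 --
  RT 108: heading 261 -> 153
  RT 144: heading 153 -> 9
  -- iteration 4/5 --
  RT 108: heading 9 -> 261
  RT 144: heading 261 -> 117
  -- iteration 5/5 --
  RT 108: heading 117 -> 9
  RT 144: heading 9 -> 225
]
FD 13.2: (1,3) -> (-8.334,-6.334) [heading=225, draw]
Final: pos=(-8.334,-6.334), heading=225, 1 segment(s) drawn

Segment endpoints: x in {-8.334, 1}, y in {-6.334, 3}
xmin=-8.334, ymin=-6.334, xmax=1, ymax=3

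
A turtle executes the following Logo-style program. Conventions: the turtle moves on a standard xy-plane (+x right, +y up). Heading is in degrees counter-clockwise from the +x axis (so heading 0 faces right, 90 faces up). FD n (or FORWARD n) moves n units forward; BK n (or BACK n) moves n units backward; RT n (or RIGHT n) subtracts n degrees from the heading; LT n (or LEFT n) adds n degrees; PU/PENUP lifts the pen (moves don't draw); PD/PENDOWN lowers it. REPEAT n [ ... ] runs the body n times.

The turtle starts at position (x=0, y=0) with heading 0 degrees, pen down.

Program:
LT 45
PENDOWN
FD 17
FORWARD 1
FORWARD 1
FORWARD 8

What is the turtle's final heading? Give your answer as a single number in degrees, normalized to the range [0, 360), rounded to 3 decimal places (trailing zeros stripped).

Executing turtle program step by step:
Start: pos=(0,0), heading=0, pen down
LT 45: heading 0 -> 45
PD: pen down
FD 17: (0,0) -> (12.021,12.021) [heading=45, draw]
FD 1: (12.021,12.021) -> (12.728,12.728) [heading=45, draw]
FD 1: (12.728,12.728) -> (13.435,13.435) [heading=45, draw]
FD 8: (13.435,13.435) -> (19.092,19.092) [heading=45, draw]
Final: pos=(19.092,19.092), heading=45, 4 segment(s) drawn

Answer: 45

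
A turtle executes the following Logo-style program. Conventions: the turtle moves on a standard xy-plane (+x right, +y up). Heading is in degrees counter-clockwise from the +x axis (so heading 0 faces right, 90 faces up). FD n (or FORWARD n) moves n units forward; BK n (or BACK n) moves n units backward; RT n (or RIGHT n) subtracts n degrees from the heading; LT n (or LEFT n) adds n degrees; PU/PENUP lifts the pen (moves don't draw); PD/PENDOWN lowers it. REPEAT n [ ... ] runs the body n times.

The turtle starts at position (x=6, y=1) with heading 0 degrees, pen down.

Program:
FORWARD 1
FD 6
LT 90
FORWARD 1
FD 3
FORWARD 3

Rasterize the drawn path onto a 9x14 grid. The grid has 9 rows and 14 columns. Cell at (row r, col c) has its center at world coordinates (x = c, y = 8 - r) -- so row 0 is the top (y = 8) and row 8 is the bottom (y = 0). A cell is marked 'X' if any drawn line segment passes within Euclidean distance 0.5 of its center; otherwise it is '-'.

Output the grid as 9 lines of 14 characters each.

Segment 0: (6,1) -> (7,1)
Segment 1: (7,1) -> (13,1)
Segment 2: (13,1) -> (13,2)
Segment 3: (13,2) -> (13,5)
Segment 4: (13,5) -> (13,8)

Answer: -------------X
-------------X
-------------X
-------------X
-------------X
-------------X
-------------X
------XXXXXXXX
--------------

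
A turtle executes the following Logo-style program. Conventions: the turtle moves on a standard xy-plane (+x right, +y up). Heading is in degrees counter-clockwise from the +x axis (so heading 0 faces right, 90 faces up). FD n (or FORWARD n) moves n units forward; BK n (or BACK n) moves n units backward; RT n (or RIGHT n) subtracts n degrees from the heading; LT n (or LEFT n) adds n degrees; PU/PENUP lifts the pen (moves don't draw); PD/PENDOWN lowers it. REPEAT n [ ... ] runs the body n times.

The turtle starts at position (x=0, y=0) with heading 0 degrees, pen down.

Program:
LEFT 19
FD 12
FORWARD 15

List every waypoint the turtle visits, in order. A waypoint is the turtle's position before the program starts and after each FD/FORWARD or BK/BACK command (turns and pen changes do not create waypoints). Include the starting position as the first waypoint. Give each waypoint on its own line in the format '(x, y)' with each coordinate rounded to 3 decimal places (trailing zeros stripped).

Executing turtle program step by step:
Start: pos=(0,0), heading=0, pen down
LT 19: heading 0 -> 19
FD 12: (0,0) -> (11.346,3.907) [heading=19, draw]
FD 15: (11.346,3.907) -> (25.529,8.79) [heading=19, draw]
Final: pos=(25.529,8.79), heading=19, 2 segment(s) drawn
Waypoints (3 total):
(0, 0)
(11.346, 3.907)
(25.529, 8.79)

Answer: (0, 0)
(11.346, 3.907)
(25.529, 8.79)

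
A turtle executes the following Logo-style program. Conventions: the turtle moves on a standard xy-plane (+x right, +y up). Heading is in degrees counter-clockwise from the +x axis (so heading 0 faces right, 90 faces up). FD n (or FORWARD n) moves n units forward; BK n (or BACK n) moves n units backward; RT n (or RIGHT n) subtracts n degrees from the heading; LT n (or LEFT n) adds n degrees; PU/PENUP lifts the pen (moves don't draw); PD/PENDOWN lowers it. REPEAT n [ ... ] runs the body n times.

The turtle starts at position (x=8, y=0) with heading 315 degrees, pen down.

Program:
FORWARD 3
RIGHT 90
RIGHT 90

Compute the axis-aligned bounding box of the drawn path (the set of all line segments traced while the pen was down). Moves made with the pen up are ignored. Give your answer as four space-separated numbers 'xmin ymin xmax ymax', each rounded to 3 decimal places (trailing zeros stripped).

Executing turtle program step by step:
Start: pos=(8,0), heading=315, pen down
FD 3: (8,0) -> (10.121,-2.121) [heading=315, draw]
RT 90: heading 315 -> 225
RT 90: heading 225 -> 135
Final: pos=(10.121,-2.121), heading=135, 1 segment(s) drawn

Segment endpoints: x in {8, 10.121}, y in {-2.121, 0}
xmin=8, ymin=-2.121, xmax=10.121, ymax=0

Answer: 8 -2.121 10.121 0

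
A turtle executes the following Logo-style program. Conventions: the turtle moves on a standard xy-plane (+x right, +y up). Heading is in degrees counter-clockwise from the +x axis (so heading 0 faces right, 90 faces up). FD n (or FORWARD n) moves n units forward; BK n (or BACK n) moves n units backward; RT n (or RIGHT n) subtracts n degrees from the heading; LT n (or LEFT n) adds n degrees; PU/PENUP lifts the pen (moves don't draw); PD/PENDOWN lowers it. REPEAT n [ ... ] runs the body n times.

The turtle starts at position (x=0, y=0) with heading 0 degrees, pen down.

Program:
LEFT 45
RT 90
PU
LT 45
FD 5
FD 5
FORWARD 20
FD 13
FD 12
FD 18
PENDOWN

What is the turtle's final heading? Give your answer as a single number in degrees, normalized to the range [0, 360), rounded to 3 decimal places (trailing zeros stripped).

Answer: 0

Derivation:
Executing turtle program step by step:
Start: pos=(0,0), heading=0, pen down
LT 45: heading 0 -> 45
RT 90: heading 45 -> 315
PU: pen up
LT 45: heading 315 -> 0
FD 5: (0,0) -> (5,0) [heading=0, move]
FD 5: (5,0) -> (10,0) [heading=0, move]
FD 20: (10,0) -> (30,0) [heading=0, move]
FD 13: (30,0) -> (43,0) [heading=0, move]
FD 12: (43,0) -> (55,0) [heading=0, move]
FD 18: (55,0) -> (73,0) [heading=0, move]
PD: pen down
Final: pos=(73,0), heading=0, 0 segment(s) drawn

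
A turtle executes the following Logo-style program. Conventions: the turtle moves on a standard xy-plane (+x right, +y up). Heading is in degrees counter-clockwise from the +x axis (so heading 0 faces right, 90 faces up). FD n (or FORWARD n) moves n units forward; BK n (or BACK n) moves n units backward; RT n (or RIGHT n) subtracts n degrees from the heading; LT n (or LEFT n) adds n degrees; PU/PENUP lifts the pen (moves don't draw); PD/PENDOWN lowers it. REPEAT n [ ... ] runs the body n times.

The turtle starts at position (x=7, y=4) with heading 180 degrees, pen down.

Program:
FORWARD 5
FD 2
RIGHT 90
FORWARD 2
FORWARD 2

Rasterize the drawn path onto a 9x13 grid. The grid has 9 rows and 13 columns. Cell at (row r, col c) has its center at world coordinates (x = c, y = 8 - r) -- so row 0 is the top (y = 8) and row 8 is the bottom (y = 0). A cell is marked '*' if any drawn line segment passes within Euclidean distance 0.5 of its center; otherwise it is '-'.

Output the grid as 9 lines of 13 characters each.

Answer: *------------
*------------
*------------
*------------
********-----
-------------
-------------
-------------
-------------

Derivation:
Segment 0: (7,4) -> (2,4)
Segment 1: (2,4) -> (0,4)
Segment 2: (0,4) -> (0,6)
Segment 3: (0,6) -> (0,8)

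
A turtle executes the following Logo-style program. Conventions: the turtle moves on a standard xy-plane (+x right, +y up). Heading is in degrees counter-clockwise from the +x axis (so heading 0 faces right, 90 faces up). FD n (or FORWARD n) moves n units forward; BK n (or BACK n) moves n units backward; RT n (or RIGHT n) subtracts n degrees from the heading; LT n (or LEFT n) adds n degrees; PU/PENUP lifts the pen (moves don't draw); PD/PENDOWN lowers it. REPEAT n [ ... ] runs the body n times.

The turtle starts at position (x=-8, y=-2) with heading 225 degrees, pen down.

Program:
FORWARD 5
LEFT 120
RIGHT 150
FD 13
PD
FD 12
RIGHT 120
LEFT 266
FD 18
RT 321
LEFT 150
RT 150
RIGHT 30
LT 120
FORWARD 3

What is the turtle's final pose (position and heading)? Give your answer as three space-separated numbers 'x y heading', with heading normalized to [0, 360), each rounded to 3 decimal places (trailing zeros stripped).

Answer: -19.69 -15.047 110

Derivation:
Executing turtle program step by step:
Start: pos=(-8,-2), heading=225, pen down
FD 5: (-8,-2) -> (-11.536,-5.536) [heading=225, draw]
LT 120: heading 225 -> 345
RT 150: heading 345 -> 195
FD 13: (-11.536,-5.536) -> (-24.093,-8.9) [heading=195, draw]
PD: pen down
FD 12: (-24.093,-8.9) -> (-35.684,-12.006) [heading=195, draw]
RT 120: heading 195 -> 75
LT 266: heading 75 -> 341
FD 18: (-35.684,-12.006) -> (-18.664,-17.866) [heading=341, draw]
RT 321: heading 341 -> 20
LT 150: heading 20 -> 170
RT 150: heading 170 -> 20
RT 30: heading 20 -> 350
LT 120: heading 350 -> 110
FD 3: (-18.664,-17.866) -> (-19.69,-15.047) [heading=110, draw]
Final: pos=(-19.69,-15.047), heading=110, 5 segment(s) drawn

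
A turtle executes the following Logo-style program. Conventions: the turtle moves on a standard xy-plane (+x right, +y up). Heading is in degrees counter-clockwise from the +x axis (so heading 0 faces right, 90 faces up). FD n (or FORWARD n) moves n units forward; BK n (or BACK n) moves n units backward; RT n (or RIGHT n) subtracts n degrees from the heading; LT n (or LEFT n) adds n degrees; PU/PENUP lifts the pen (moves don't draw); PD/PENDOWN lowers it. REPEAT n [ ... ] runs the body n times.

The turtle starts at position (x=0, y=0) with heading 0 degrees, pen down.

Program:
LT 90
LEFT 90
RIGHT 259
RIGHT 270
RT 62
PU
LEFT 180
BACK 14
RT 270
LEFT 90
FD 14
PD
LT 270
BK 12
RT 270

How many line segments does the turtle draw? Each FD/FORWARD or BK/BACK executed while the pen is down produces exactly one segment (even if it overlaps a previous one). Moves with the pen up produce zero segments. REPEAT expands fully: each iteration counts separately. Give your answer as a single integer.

Executing turtle program step by step:
Start: pos=(0,0), heading=0, pen down
LT 90: heading 0 -> 90
LT 90: heading 90 -> 180
RT 259: heading 180 -> 281
RT 270: heading 281 -> 11
RT 62: heading 11 -> 309
PU: pen up
LT 180: heading 309 -> 129
BK 14: (0,0) -> (8.81,-10.88) [heading=129, move]
RT 270: heading 129 -> 219
LT 90: heading 219 -> 309
FD 14: (8.81,-10.88) -> (17.621,-21.76) [heading=309, move]
PD: pen down
LT 270: heading 309 -> 219
BK 12: (17.621,-21.76) -> (26.947,-14.208) [heading=219, draw]
RT 270: heading 219 -> 309
Final: pos=(26.947,-14.208), heading=309, 1 segment(s) drawn
Segments drawn: 1

Answer: 1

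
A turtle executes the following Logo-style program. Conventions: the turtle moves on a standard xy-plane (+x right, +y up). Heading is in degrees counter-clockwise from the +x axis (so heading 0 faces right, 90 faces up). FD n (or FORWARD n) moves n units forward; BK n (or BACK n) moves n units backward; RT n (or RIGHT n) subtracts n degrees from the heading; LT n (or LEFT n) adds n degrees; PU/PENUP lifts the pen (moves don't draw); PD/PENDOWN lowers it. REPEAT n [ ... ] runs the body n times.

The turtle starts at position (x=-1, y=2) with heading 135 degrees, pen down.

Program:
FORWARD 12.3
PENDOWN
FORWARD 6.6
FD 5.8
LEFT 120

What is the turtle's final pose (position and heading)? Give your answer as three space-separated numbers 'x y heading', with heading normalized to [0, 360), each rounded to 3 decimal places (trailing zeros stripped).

Answer: -18.466 19.466 255

Derivation:
Executing turtle program step by step:
Start: pos=(-1,2), heading=135, pen down
FD 12.3: (-1,2) -> (-9.697,10.697) [heading=135, draw]
PD: pen down
FD 6.6: (-9.697,10.697) -> (-14.364,15.364) [heading=135, draw]
FD 5.8: (-14.364,15.364) -> (-18.466,19.466) [heading=135, draw]
LT 120: heading 135 -> 255
Final: pos=(-18.466,19.466), heading=255, 3 segment(s) drawn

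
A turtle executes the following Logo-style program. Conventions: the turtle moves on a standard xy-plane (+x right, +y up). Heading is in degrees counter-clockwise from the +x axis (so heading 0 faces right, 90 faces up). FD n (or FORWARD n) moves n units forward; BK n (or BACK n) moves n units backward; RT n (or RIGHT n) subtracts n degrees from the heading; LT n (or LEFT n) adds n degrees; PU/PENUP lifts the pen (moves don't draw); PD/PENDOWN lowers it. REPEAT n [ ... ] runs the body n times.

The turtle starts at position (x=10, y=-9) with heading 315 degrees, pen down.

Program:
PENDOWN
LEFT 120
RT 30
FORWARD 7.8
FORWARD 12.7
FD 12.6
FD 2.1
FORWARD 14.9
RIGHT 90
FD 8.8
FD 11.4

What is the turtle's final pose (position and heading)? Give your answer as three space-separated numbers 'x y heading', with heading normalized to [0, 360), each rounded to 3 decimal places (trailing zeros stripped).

Answer: 59.71 12.142 315

Derivation:
Executing turtle program step by step:
Start: pos=(10,-9), heading=315, pen down
PD: pen down
LT 120: heading 315 -> 75
RT 30: heading 75 -> 45
FD 7.8: (10,-9) -> (15.515,-3.485) [heading=45, draw]
FD 12.7: (15.515,-3.485) -> (24.496,5.496) [heading=45, draw]
FD 12.6: (24.496,5.496) -> (33.405,14.405) [heading=45, draw]
FD 2.1: (33.405,14.405) -> (34.89,15.89) [heading=45, draw]
FD 14.9: (34.89,15.89) -> (45.426,26.426) [heading=45, draw]
RT 90: heading 45 -> 315
FD 8.8: (45.426,26.426) -> (51.649,20.204) [heading=315, draw]
FD 11.4: (51.649,20.204) -> (59.71,12.142) [heading=315, draw]
Final: pos=(59.71,12.142), heading=315, 7 segment(s) drawn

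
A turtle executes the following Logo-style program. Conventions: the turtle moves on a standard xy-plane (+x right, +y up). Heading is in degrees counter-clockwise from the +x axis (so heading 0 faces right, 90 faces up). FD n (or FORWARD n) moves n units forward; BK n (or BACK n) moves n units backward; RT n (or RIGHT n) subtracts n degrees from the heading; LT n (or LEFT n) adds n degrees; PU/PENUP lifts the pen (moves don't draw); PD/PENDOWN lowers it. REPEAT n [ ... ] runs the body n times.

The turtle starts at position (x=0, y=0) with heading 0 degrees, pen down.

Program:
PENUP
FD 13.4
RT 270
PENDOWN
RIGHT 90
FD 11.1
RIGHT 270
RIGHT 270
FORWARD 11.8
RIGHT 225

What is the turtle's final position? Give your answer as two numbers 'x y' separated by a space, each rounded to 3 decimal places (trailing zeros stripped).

Answer: 12.7 0

Derivation:
Executing turtle program step by step:
Start: pos=(0,0), heading=0, pen down
PU: pen up
FD 13.4: (0,0) -> (13.4,0) [heading=0, move]
RT 270: heading 0 -> 90
PD: pen down
RT 90: heading 90 -> 0
FD 11.1: (13.4,0) -> (24.5,0) [heading=0, draw]
RT 270: heading 0 -> 90
RT 270: heading 90 -> 180
FD 11.8: (24.5,0) -> (12.7,0) [heading=180, draw]
RT 225: heading 180 -> 315
Final: pos=(12.7,0), heading=315, 2 segment(s) drawn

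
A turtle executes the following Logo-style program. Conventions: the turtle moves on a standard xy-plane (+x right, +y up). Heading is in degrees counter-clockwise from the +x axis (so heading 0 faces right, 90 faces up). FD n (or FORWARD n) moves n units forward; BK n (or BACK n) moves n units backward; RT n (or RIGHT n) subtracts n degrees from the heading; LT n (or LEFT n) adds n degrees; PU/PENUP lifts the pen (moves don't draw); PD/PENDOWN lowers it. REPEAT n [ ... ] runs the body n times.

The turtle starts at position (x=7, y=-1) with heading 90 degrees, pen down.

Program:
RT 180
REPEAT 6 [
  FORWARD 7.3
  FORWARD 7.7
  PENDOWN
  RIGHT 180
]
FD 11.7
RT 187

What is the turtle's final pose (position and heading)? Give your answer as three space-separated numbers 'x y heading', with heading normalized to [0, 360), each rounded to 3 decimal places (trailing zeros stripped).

Answer: 7 -12.7 83

Derivation:
Executing turtle program step by step:
Start: pos=(7,-1), heading=90, pen down
RT 180: heading 90 -> 270
REPEAT 6 [
  -- iteration 1/6 --
  FD 7.3: (7,-1) -> (7,-8.3) [heading=270, draw]
  FD 7.7: (7,-8.3) -> (7,-16) [heading=270, draw]
  PD: pen down
  RT 180: heading 270 -> 90
  -- iteration 2/6 --
  FD 7.3: (7,-16) -> (7,-8.7) [heading=90, draw]
  FD 7.7: (7,-8.7) -> (7,-1) [heading=90, draw]
  PD: pen down
  RT 180: heading 90 -> 270
  -- iteration 3/6 --
  FD 7.3: (7,-1) -> (7,-8.3) [heading=270, draw]
  FD 7.7: (7,-8.3) -> (7,-16) [heading=270, draw]
  PD: pen down
  RT 180: heading 270 -> 90
  -- iteration 4/6 --
  FD 7.3: (7,-16) -> (7,-8.7) [heading=90, draw]
  FD 7.7: (7,-8.7) -> (7,-1) [heading=90, draw]
  PD: pen down
  RT 180: heading 90 -> 270
  -- iteration 5/6 --
  FD 7.3: (7,-1) -> (7,-8.3) [heading=270, draw]
  FD 7.7: (7,-8.3) -> (7,-16) [heading=270, draw]
  PD: pen down
  RT 180: heading 270 -> 90
  -- iteration 6/6 --
  FD 7.3: (7,-16) -> (7,-8.7) [heading=90, draw]
  FD 7.7: (7,-8.7) -> (7,-1) [heading=90, draw]
  PD: pen down
  RT 180: heading 90 -> 270
]
FD 11.7: (7,-1) -> (7,-12.7) [heading=270, draw]
RT 187: heading 270 -> 83
Final: pos=(7,-12.7), heading=83, 13 segment(s) drawn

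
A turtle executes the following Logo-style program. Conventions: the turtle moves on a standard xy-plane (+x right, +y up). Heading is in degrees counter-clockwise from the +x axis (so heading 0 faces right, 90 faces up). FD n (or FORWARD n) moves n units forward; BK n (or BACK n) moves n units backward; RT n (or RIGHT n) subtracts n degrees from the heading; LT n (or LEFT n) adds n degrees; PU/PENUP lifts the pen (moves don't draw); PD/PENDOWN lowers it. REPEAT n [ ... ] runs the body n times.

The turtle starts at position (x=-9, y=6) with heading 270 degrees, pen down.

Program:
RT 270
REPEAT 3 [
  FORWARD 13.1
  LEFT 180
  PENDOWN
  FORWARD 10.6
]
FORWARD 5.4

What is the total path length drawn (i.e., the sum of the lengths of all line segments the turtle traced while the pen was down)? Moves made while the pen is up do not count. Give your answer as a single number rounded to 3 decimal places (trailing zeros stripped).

Answer: 76.5

Derivation:
Executing turtle program step by step:
Start: pos=(-9,6), heading=270, pen down
RT 270: heading 270 -> 0
REPEAT 3 [
  -- iteration 1/3 --
  FD 13.1: (-9,6) -> (4.1,6) [heading=0, draw]
  LT 180: heading 0 -> 180
  PD: pen down
  FD 10.6: (4.1,6) -> (-6.5,6) [heading=180, draw]
  -- iteration 2/3 --
  FD 13.1: (-6.5,6) -> (-19.6,6) [heading=180, draw]
  LT 180: heading 180 -> 0
  PD: pen down
  FD 10.6: (-19.6,6) -> (-9,6) [heading=0, draw]
  -- iteration 3/3 --
  FD 13.1: (-9,6) -> (4.1,6) [heading=0, draw]
  LT 180: heading 0 -> 180
  PD: pen down
  FD 10.6: (4.1,6) -> (-6.5,6) [heading=180, draw]
]
FD 5.4: (-6.5,6) -> (-11.9,6) [heading=180, draw]
Final: pos=(-11.9,6), heading=180, 7 segment(s) drawn

Segment lengths:
  seg 1: (-9,6) -> (4.1,6), length = 13.1
  seg 2: (4.1,6) -> (-6.5,6), length = 10.6
  seg 3: (-6.5,6) -> (-19.6,6), length = 13.1
  seg 4: (-19.6,6) -> (-9,6), length = 10.6
  seg 5: (-9,6) -> (4.1,6), length = 13.1
  seg 6: (4.1,6) -> (-6.5,6), length = 10.6
  seg 7: (-6.5,6) -> (-11.9,6), length = 5.4
Total = 76.5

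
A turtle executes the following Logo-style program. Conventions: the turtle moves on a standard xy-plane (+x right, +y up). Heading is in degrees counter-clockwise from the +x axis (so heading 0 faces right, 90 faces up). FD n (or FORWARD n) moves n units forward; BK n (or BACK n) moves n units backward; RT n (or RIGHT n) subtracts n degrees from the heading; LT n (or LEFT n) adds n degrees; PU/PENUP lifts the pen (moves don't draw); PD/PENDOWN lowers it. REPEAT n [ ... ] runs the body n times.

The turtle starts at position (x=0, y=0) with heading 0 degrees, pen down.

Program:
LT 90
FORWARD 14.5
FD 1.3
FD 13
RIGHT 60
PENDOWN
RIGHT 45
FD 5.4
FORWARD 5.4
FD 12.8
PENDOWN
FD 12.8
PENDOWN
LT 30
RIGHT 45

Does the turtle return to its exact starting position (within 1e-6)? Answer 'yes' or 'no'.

Executing turtle program step by step:
Start: pos=(0,0), heading=0, pen down
LT 90: heading 0 -> 90
FD 14.5: (0,0) -> (0,14.5) [heading=90, draw]
FD 1.3: (0,14.5) -> (0,15.8) [heading=90, draw]
FD 13: (0,15.8) -> (0,28.8) [heading=90, draw]
RT 60: heading 90 -> 30
PD: pen down
RT 45: heading 30 -> 345
FD 5.4: (0,28.8) -> (5.216,27.402) [heading=345, draw]
FD 5.4: (5.216,27.402) -> (10.432,26.005) [heading=345, draw]
FD 12.8: (10.432,26.005) -> (22.796,22.692) [heading=345, draw]
PD: pen down
FD 12.8: (22.796,22.692) -> (35.16,19.379) [heading=345, draw]
PD: pen down
LT 30: heading 345 -> 15
RT 45: heading 15 -> 330
Final: pos=(35.16,19.379), heading=330, 7 segment(s) drawn

Start position: (0, 0)
Final position: (35.16, 19.379)
Distance = 40.147; >= 1e-6 -> NOT closed

Answer: no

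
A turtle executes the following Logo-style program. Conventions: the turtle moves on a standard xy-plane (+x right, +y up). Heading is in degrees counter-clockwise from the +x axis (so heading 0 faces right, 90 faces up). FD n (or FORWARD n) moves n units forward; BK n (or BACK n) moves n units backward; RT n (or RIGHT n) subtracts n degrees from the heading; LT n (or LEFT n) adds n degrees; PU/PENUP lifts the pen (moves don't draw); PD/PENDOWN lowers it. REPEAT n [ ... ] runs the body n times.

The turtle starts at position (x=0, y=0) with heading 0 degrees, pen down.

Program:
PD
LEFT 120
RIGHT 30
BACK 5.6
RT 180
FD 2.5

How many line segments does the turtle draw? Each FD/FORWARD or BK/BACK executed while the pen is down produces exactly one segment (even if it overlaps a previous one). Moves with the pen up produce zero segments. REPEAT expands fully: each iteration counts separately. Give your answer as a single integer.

Answer: 2

Derivation:
Executing turtle program step by step:
Start: pos=(0,0), heading=0, pen down
PD: pen down
LT 120: heading 0 -> 120
RT 30: heading 120 -> 90
BK 5.6: (0,0) -> (0,-5.6) [heading=90, draw]
RT 180: heading 90 -> 270
FD 2.5: (0,-5.6) -> (0,-8.1) [heading=270, draw]
Final: pos=(0,-8.1), heading=270, 2 segment(s) drawn
Segments drawn: 2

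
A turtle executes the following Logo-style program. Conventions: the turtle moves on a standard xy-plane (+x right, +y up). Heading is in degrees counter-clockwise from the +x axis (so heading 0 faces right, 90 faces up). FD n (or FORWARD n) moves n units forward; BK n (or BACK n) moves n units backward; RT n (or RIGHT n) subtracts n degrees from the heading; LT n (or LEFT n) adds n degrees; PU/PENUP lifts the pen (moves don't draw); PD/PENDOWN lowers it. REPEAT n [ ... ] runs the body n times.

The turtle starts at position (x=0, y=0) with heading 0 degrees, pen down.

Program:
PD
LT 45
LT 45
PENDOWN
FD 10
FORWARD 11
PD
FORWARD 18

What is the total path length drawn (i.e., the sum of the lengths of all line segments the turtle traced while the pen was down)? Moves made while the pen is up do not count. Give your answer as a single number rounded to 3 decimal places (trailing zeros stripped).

Answer: 39

Derivation:
Executing turtle program step by step:
Start: pos=(0,0), heading=0, pen down
PD: pen down
LT 45: heading 0 -> 45
LT 45: heading 45 -> 90
PD: pen down
FD 10: (0,0) -> (0,10) [heading=90, draw]
FD 11: (0,10) -> (0,21) [heading=90, draw]
PD: pen down
FD 18: (0,21) -> (0,39) [heading=90, draw]
Final: pos=(0,39), heading=90, 3 segment(s) drawn

Segment lengths:
  seg 1: (0,0) -> (0,10), length = 10
  seg 2: (0,10) -> (0,21), length = 11
  seg 3: (0,21) -> (0,39), length = 18
Total = 39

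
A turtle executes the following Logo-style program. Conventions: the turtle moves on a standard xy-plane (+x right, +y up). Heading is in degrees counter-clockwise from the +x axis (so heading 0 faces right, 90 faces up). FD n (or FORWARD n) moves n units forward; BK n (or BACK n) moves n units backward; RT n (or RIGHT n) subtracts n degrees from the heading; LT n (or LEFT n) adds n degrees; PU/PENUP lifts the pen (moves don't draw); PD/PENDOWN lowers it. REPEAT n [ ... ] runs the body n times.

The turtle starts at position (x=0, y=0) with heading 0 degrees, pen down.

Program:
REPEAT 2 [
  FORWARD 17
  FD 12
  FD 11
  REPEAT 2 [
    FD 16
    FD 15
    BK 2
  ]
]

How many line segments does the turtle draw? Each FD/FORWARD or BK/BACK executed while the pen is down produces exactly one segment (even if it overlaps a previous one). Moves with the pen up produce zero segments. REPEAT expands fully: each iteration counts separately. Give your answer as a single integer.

Answer: 18

Derivation:
Executing turtle program step by step:
Start: pos=(0,0), heading=0, pen down
REPEAT 2 [
  -- iteration 1/2 --
  FD 17: (0,0) -> (17,0) [heading=0, draw]
  FD 12: (17,0) -> (29,0) [heading=0, draw]
  FD 11: (29,0) -> (40,0) [heading=0, draw]
  REPEAT 2 [
    -- iteration 1/2 --
    FD 16: (40,0) -> (56,0) [heading=0, draw]
    FD 15: (56,0) -> (71,0) [heading=0, draw]
    BK 2: (71,0) -> (69,0) [heading=0, draw]
    -- iteration 2/2 --
    FD 16: (69,0) -> (85,0) [heading=0, draw]
    FD 15: (85,0) -> (100,0) [heading=0, draw]
    BK 2: (100,0) -> (98,0) [heading=0, draw]
  ]
  -- iteration 2/2 --
  FD 17: (98,0) -> (115,0) [heading=0, draw]
  FD 12: (115,0) -> (127,0) [heading=0, draw]
  FD 11: (127,0) -> (138,0) [heading=0, draw]
  REPEAT 2 [
    -- iteration 1/2 --
    FD 16: (138,0) -> (154,0) [heading=0, draw]
    FD 15: (154,0) -> (169,0) [heading=0, draw]
    BK 2: (169,0) -> (167,0) [heading=0, draw]
    -- iteration 2/2 --
    FD 16: (167,0) -> (183,0) [heading=0, draw]
    FD 15: (183,0) -> (198,0) [heading=0, draw]
    BK 2: (198,0) -> (196,0) [heading=0, draw]
  ]
]
Final: pos=(196,0), heading=0, 18 segment(s) drawn
Segments drawn: 18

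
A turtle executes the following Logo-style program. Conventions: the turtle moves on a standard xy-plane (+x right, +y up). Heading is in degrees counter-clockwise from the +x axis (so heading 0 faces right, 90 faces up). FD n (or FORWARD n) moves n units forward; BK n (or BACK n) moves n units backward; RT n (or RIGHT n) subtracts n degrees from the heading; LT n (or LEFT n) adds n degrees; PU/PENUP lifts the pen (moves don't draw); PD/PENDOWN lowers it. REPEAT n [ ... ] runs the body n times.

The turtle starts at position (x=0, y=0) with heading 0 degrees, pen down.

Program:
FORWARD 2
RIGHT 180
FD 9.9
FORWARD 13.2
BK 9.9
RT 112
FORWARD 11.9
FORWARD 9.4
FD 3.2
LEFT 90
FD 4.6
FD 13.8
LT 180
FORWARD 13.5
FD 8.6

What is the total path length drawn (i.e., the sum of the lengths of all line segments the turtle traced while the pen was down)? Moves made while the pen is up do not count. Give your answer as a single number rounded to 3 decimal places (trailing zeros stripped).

Answer: 100

Derivation:
Executing turtle program step by step:
Start: pos=(0,0), heading=0, pen down
FD 2: (0,0) -> (2,0) [heading=0, draw]
RT 180: heading 0 -> 180
FD 9.9: (2,0) -> (-7.9,0) [heading=180, draw]
FD 13.2: (-7.9,0) -> (-21.1,0) [heading=180, draw]
BK 9.9: (-21.1,0) -> (-11.2,0) [heading=180, draw]
RT 112: heading 180 -> 68
FD 11.9: (-11.2,0) -> (-6.742,11.033) [heading=68, draw]
FD 9.4: (-6.742,11.033) -> (-3.221,19.749) [heading=68, draw]
FD 3.2: (-3.221,19.749) -> (-2.022,22.716) [heading=68, draw]
LT 90: heading 68 -> 158
FD 4.6: (-2.022,22.716) -> (-6.287,24.439) [heading=158, draw]
FD 13.8: (-6.287,24.439) -> (-19.082,29.609) [heading=158, draw]
LT 180: heading 158 -> 338
FD 13.5: (-19.082,29.609) -> (-6.565,24.552) [heading=338, draw]
FD 8.6: (-6.565,24.552) -> (1.408,21.33) [heading=338, draw]
Final: pos=(1.408,21.33), heading=338, 11 segment(s) drawn

Segment lengths:
  seg 1: (0,0) -> (2,0), length = 2
  seg 2: (2,0) -> (-7.9,0), length = 9.9
  seg 3: (-7.9,0) -> (-21.1,0), length = 13.2
  seg 4: (-21.1,0) -> (-11.2,0), length = 9.9
  seg 5: (-11.2,0) -> (-6.742,11.033), length = 11.9
  seg 6: (-6.742,11.033) -> (-3.221,19.749), length = 9.4
  seg 7: (-3.221,19.749) -> (-2.022,22.716), length = 3.2
  seg 8: (-2.022,22.716) -> (-6.287,24.439), length = 4.6
  seg 9: (-6.287,24.439) -> (-19.082,29.609), length = 13.8
  seg 10: (-19.082,29.609) -> (-6.565,24.552), length = 13.5
  seg 11: (-6.565,24.552) -> (1.408,21.33), length = 8.6
Total = 100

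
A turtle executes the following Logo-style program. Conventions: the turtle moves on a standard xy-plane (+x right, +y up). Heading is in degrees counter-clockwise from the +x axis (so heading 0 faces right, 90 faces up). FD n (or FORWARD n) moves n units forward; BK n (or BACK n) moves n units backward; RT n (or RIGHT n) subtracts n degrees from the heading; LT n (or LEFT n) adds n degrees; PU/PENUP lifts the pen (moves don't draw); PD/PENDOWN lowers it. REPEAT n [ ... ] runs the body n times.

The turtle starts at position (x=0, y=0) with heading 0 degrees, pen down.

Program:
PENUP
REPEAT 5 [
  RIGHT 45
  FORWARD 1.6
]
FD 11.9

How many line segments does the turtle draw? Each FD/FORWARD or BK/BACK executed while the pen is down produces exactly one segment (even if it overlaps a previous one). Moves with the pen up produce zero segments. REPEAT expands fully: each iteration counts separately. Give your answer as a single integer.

Executing turtle program step by step:
Start: pos=(0,0), heading=0, pen down
PU: pen up
REPEAT 5 [
  -- iteration 1/5 --
  RT 45: heading 0 -> 315
  FD 1.6: (0,0) -> (1.131,-1.131) [heading=315, move]
  -- iteration 2/5 --
  RT 45: heading 315 -> 270
  FD 1.6: (1.131,-1.131) -> (1.131,-2.731) [heading=270, move]
  -- iteration 3/5 --
  RT 45: heading 270 -> 225
  FD 1.6: (1.131,-2.731) -> (0,-3.863) [heading=225, move]
  -- iteration 4/5 --
  RT 45: heading 225 -> 180
  FD 1.6: (0,-3.863) -> (-1.6,-3.863) [heading=180, move]
  -- iteration 5/5 --
  RT 45: heading 180 -> 135
  FD 1.6: (-1.6,-3.863) -> (-2.731,-2.731) [heading=135, move]
]
FD 11.9: (-2.731,-2.731) -> (-11.146,5.683) [heading=135, move]
Final: pos=(-11.146,5.683), heading=135, 0 segment(s) drawn
Segments drawn: 0

Answer: 0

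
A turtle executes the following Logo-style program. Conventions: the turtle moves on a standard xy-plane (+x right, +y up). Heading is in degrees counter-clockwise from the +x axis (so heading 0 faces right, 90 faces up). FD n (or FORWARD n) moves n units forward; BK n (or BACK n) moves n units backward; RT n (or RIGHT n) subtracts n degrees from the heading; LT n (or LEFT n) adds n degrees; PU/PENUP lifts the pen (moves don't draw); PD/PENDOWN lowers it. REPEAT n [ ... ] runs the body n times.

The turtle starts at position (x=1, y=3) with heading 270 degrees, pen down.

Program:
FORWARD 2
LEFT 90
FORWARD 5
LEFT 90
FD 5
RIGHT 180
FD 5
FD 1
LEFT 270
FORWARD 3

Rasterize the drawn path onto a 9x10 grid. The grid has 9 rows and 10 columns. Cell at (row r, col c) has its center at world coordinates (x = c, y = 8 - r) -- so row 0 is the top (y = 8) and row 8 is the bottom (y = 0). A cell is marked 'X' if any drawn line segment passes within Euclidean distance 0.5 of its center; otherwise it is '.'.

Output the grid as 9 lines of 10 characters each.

Segment 0: (1,3) -> (1,1)
Segment 1: (1,1) -> (6,1)
Segment 2: (6,1) -> (6,6)
Segment 3: (6,6) -> (6,1)
Segment 4: (6,1) -> (6,-0)
Segment 5: (6,-0) -> (3,0)

Answer: ..........
..........
......X...
......X...
......X...
.X....X...
.X....X...
.XXXXXX...
...XXXX...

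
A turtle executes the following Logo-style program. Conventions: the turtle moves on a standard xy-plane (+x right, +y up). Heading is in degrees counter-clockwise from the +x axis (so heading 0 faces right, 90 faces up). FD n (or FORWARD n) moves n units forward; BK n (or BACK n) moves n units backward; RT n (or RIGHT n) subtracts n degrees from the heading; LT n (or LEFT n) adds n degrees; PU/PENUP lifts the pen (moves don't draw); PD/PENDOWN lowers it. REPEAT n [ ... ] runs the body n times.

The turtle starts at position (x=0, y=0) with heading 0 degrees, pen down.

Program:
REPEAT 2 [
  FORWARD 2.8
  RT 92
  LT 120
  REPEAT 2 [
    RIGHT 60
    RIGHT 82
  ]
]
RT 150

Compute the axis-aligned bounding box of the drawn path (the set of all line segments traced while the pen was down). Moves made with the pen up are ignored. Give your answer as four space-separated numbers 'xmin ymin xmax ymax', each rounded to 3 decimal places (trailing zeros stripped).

Executing turtle program step by step:
Start: pos=(0,0), heading=0, pen down
REPEAT 2 [
  -- iteration 1/2 --
  FD 2.8: (0,0) -> (2.8,0) [heading=0, draw]
  RT 92: heading 0 -> 268
  LT 120: heading 268 -> 28
  REPEAT 2 [
    -- iteration 1/2 --
    RT 60: heading 28 -> 328
    RT 82: heading 328 -> 246
    -- iteration 2/2 --
    RT 60: heading 246 -> 186
    RT 82: heading 186 -> 104
  ]
  -- iteration 2/2 --
  FD 2.8: (2.8,0) -> (2.123,2.717) [heading=104, draw]
  RT 92: heading 104 -> 12
  LT 120: heading 12 -> 132
  REPEAT 2 [
    -- iteration 1/2 --
    RT 60: heading 132 -> 72
    RT 82: heading 72 -> 350
    -- iteration 2/2 --
    RT 60: heading 350 -> 290
    RT 82: heading 290 -> 208
  ]
]
RT 150: heading 208 -> 58
Final: pos=(2.123,2.717), heading=58, 2 segment(s) drawn

Segment endpoints: x in {0, 2.123, 2.8}, y in {0, 2.717}
xmin=0, ymin=0, xmax=2.8, ymax=2.717

Answer: 0 0 2.8 2.717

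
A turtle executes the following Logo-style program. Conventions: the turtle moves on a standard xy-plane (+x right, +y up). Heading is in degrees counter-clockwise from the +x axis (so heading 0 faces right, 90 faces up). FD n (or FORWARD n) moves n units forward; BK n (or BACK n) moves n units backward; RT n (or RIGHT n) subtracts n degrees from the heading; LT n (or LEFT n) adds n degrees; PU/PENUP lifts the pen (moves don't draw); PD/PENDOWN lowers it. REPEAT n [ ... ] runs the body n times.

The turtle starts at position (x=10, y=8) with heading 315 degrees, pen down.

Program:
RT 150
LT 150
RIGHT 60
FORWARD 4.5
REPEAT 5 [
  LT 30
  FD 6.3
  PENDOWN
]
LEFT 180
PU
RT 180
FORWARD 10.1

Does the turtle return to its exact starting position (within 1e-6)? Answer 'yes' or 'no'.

Executing turtle program step by step:
Start: pos=(10,8), heading=315, pen down
RT 150: heading 315 -> 165
LT 150: heading 165 -> 315
RT 60: heading 315 -> 255
FD 4.5: (10,8) -> (8.835,3.653) [heading=255, draw]
REPEAT 5 [
  -- iteration 1/5 --
  LT 30: heading 255 -> 285
  FD 6.3: (8.835,3.653) -> (10.466,-2.432) [heading=285, draw]
  PD: pen down
  -- iteration 2/5 --
  LT 30: heading 285 -> 315
  FD 6.3: (10.466,-2.432) -> (14.921,-6.887) [heading=315, draw]
  PD: pen down
  -- iteration 3/5 --
  LT 30: heading 315 -> 345
  FD 6.3: (14.921,-6.887) -> (21.006,-8.517) [heading=345, draw]
  PD: pen down
  -- iteration 4/5 --
  LT 30: heading 345 -> 15
  FD 6.3: (21.006,-8.517) -> (27.091,-6.887) [heading=15, draw]
  PD: pen down
  -- iteration 5/5 --
  LT 30: heading 15 -> 45
  FD 6.3: (27.091,-6.887) -> (31.546,-2.432) [heading=45, draw]
  PD: pen down
]
LT 180: heading 45 -> 225
PU: pen up
RT 180: heading 225 -> 45
FD 10.1: (31.546,-2.432) -> (38.688,4.71) [heading=45, move]
Final: pos=(38.688,4.71), heading=45, 6 segment(s) drawn

Start position: (10, 8)
Final position: (38.688, 4.71)
Distance = 28.876; >= 1e-6 -> NOT closed

Answer: no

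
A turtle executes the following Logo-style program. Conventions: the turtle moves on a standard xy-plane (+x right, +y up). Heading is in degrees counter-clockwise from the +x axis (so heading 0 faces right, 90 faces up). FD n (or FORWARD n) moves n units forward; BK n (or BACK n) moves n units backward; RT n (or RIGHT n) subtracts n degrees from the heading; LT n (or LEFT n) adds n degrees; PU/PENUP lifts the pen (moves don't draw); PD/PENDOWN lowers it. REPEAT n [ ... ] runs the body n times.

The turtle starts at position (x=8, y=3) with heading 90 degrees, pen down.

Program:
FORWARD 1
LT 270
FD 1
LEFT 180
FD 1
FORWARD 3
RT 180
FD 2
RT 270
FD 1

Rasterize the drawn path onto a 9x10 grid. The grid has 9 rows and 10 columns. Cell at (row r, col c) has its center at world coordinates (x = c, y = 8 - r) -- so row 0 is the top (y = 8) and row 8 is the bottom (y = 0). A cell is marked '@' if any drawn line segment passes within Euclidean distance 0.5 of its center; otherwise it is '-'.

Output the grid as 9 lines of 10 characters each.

Answer: ----------
----------
----------
-------@--
-----@@@@@
--------@-
----------
----------
----------

Derivation:
Segment 0: (8,3) -> (8,4)
Segment 1: (8,4) -> (9,4)
Segment 2: (9,4) -> (8,4)
Segment 3: (8,4) -> (5,4)
Segment 4: (5,4) -> (7,4)
Segment 5: (7,4) -> (7,5)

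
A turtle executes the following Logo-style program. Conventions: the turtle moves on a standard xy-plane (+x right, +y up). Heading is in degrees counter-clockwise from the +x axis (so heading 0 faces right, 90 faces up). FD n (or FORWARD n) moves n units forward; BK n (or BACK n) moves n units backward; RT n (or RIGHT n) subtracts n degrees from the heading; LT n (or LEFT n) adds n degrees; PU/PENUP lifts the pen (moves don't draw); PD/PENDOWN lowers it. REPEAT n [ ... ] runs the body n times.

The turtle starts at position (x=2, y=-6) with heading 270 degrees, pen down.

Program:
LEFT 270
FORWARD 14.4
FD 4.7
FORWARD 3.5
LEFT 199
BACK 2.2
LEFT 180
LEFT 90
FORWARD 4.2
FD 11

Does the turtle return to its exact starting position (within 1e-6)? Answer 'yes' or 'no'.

Answer: no

Derivation:
Executing turtle program step by step:
Start: pos=(2,-6), heading=270, pen down
LT 270: heading 270 -> 180
FD 14.4: (2,-6) -> (-12.4,-6) [heading=180, draw]
FD 4.7: (-12.4,-6) -> (-17.1,-6) [heading=180, draw]
FD 3.5: (-17.1,-6) -> (-20.6,-6) [heading=180, draw]
LT 199: heading 180 -> 19
BK 2.2: (-20.6,-6) -> (-22.68,-6.716) [heading=19, draw]
LT 180: heading 19 -> 199
LT 90: heading 199 -> 289
FD 4.2: (-22.68,-6.716) -> (-21.313,-10.687) [heading=289, draw]
FD 11: (-21.313,-10.687) -> (-17.732,-21.088) [heading=289, draw]
Final: pos=(-17.732,-21.088), heading=289, 6 segment(s) drawn

Start position: (2, -6)
Final position: (-17.732, -21.088)
Distance = 24.839; >= 1e-6 -> NOT closed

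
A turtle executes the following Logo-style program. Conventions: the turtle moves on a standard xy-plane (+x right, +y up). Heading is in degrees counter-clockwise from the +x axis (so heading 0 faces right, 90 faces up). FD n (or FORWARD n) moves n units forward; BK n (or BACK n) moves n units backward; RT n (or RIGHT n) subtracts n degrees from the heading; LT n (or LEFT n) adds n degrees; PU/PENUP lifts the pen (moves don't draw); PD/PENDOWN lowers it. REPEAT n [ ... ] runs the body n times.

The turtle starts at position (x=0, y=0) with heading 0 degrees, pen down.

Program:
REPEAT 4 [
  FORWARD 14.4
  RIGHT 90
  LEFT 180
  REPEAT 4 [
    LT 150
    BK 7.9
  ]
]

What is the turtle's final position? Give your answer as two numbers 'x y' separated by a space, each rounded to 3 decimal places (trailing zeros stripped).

Answer: 45.921 -13.546

Derivation:
Executing turtle program step by step:
Start: pos=(0,0), heading=0, pen down
REPEAT 4 [
  -- iteration 1/4 --
  FD 14.4: (0,0) -> (14.4,0) [heading=0, draw]
  RT 90: heading 0 -> 270
  LT 180: heading 270 -> 90
  REPEAT 4 [
    -- iteration 1/4 --
    LT 150: heading 90 -> 240
    BK 7.9: (14.4,0) -> (18.35,6.842) [heading=240, draw]
    -- iteration 2/4 --
    LT 150: heading 240 -> 30
    BK 7.9: (18.35,6.842) -> (11.508,2.892) [heading=30, draw]
    -- iteration 3/4 --
    LT 150: heading 30 -> 180
    BK 7.9: (11.508,2.892) -> (19.408,2.892) [heading=180, draw]
    -- iteration 4/4 --
    LT 150: heading 180 -> 330
    BK 7.9: (19.408,2.892) -> (12.567,6.842) [heading=330, draw]
  ]
  -- iteration 2/4 --
  FD 14.4: (12.567,6.842) -> (25.038,-0.358) [heading=330, draw]
  RT 90: heading 330 -> 240
  LT 180: heading 240 -> 60
  REPEAT 4 [
    -- iteration 1/4 --
    LT 150: heading 60 -> 210
    BK 7.9: (25.038,-0.358) -> (31.879,3.592) [heading=210, draw]
    -- iteration 2/4 --
    LT 150: heading 210 -> 0
    BK 7.9: (31.879,3.592) -> (23.979,3.592) [heading=0, draw]
    -- iteration 3/4 --
    LT 150: heading 0 -> 150
    BK 7.9: (23.979,3.592) -> (30.821,-0.358) [heading=150, draw]
    -- iteration 4/4 --
    LT 150: heading 150 -> 300
    BK 7.9: (30.821,-0.358) -> (26.871,6.483) [heading=300, draw]
  ]
  -- iteration 3/4 --
  FD 14.4: (26.871,6.483) -> (34.071,-5.988) [heading=300, draw]
  RT 90: heading 300 -> 210
  LT 180: heading 210 -> 30
  REPEAT 4 [
    -- iteration 1/4 --
    LT 150: heading 30 -> 180
    BK 7.9: (34.071,-5.988) -> (41.971,-5.988) [heading=180, draw]
    -- iteration 2/4 --
    LT 150: heading 180 -> 330
    BK 7.9: (41.971,-5.988) -> (35.129,-2.038) [heading=330, draw]
    -- iteration 3/4 --
    LT 150: heading 330 -> 120
    BK 7.9: (35.129,-2.038) -> (39.079,-8.879) [heading=120, draw]
    -- iteration 4/4 --
    LT 150: heading 120 -> 270
    BK 7.9: (39.079,-8.879) -> (39.079,-0.979) [heading=270, draw]
  ]
  -- iteration 4/4 --
  FD 14.4: (39.079,-0.979) -> (39.079,-15.379) [heading=270, draw]
  RT 90: heading 270 -> 180
  LT 180: heading 180 -> 0
  REPEAT 4 [
    -- iteration 1/4 --
    LT 150: heading 0 -> 150
    BK 7.9: (39.079,-15.379) -> (45.921,-19.329) [heading=150, draw]
    -- iteration 2/4 --
    LT 150: heading 150 -> 300
    BK 7.9: (45.921,-19.329) -> (41.971,-12.488) [heading=300, draw]
    -- iteration 3/4 --
    LT 150: heading 300 -> 90
    BK 7.9: (41.971,-12.488) -> (41.971,-20.388) [heading=90, draw]
    -- iteration 4/4 --
    LT 150: heading 90 -> 240
    BK 7.9: (41.971,-20.388) -> (45.921,-13.546) [heading=240, draw]
  ]
]
Final: pos=(45.921,-13.546), heading=240, 20 segment(s) drawn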